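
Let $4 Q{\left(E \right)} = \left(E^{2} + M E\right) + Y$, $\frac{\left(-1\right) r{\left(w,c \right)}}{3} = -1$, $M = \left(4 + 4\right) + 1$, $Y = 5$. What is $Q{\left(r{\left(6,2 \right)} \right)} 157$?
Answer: $\frac{6437}{4} \approx 1609.3$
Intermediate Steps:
$M = 9$ ($M = 8 + 1 = 9$)
$r{\left(w,c \right)} = 3$ ($r{\left(w,c \right)} = \left(-3\right) \left(-1\right) = 3$)
$Q{\left(E \right)} = \frac{5}{4} + \frac{E^{2}}{4} + \frac{9 E}{4}$ ($Q{\left(E \right)} = \frac{\left(E^{2} + 9 E\right) + 5}{4} = \frac{5 + E^{2} + 9 E}{4} = \frac{5}{4} + \frac{E^{2}}{4} + \frac{9 E}{4}$)
$Q{\left(r{\left(6,2 \right)} \right)} 157 = \left(\frac{5}{4} + \frac{3^{2}}{4} + \frac{9}{4} \cdot 3\right) 157 = \left(\frac{5}{4} + \frac{1}{4} \cdot 9 + \frac{27}{4}\right) 157 = \left(\frac{5}{4} + \frac{9}{4} + \frac{27}{4}\right) 157 = \frac{41}{4} \cdot 157 = \frac{6437}{4}$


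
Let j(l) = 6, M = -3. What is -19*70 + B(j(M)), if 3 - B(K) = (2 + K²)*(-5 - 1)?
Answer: -1099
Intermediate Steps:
B(K) = 15 + 6*K² (B(K) = 3 - (2 + K²)*(-5 - 1) = 3 - (2 + K²)*(-6) = 3 - (-12 - 6*K²) = 3 + (12 + 6*K²) = 15 + 6*K²)
-19*70 + B(j(M)) = -19*70 + (15 + 6*6²) = -1330 + (15 + 6*36) = -1330 + (15 + 216) = -1330 + 231 = -1099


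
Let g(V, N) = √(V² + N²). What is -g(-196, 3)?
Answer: -5*√1537 ≈ -196.02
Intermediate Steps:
g(V, N) = √(N² + V²)
-g(-196, 3) = -√(3² + (-196)²) = -√(9 + 38416) = -√38425 = -5*√1537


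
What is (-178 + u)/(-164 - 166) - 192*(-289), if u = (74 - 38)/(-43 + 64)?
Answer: 64089257/1155 ≈ 55489.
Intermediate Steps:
u = 12/7 (u = 36/21 = 36*(1/21) = 12/7 ≈ 1.7143)
(-178 + u)/(-164 - 166) - 192*(-289) = (-178 + 12/7)/(-164 - 166) - 192*(-289) = -1234/7/(-330) + 55488 = -1234/7*(-1/330) + 55488 = 617/1155 + 55488 = 64089257/1155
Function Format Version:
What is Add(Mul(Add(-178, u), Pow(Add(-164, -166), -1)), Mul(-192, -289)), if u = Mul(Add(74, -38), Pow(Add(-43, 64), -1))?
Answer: Rational(64089257, 1155) ≈ 55489.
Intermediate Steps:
u = Rational(12, 7) (u = Mul(36, Pow(21, -1)) = Mul(36, Rational(1, 21)) = Rational(12, 7) ≈ 1.7143)
Add(Mul(Add(-178, u), Pow(Add(-164, -166), -1)), Mul(-192, -289)) = Add(Mul(Add(-178, Rational(12, 7)), Pow(Add(-164, -166), -1)), Mul(-192, -289)) = Add(Mul(Rational(-1234, 7), Pow(-330, -1)), 55488) = Add(Mul(Rational(-1234, 7), Rational(-1, 330)), 55488) = Add(Rational(617, 1155), 55488) = Rational(64089257, 1155)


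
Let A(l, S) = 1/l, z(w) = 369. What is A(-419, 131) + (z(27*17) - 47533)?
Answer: -19761717/419 ≈ -47164.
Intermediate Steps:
A(-419, 131) + (z(27*17) - 47533) = 1/(-419) + (369 - 47533) = -1/419 - 47164 = -19761717/419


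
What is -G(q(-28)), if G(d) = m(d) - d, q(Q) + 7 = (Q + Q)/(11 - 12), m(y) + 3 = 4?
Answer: 48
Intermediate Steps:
m(y) = 1 (m(y) = -3 + 4 = 1)
q(Q) = -7 - 2*Q (q(Q) = -7 + (Q + Q)/(11 - 12) = -7 + (2*Q)/(-1) = -7 + (2*Q)*(-1) = -7 - 2*Q)
G(d) = 1 - d
-G(q(-28)) = -(1 - (-7 - 2*(-28))) = -(1 - (-7 + 56)) = -(1 - 1*49) = -(1 - 49) = -1*(-48) = 48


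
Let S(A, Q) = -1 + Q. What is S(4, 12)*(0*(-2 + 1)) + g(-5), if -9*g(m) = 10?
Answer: -10/9 ≈ -1.1111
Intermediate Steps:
g(m) = -10/9 (g(m) = -1/9*10 = -10/9)
S(4, 12)*(0*(-2 + 1)) + g(-5) = (-1 + 12)*(0*(-2 + 1)) - 10/9 = 11*(0*(-1)) - 10/9 = 11*0 - 10/9 = 0 - 10/9 = -10/9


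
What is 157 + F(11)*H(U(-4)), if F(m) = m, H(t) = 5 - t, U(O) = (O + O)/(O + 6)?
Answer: 256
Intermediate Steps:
U(O) = 2*O/(6 + O) (U(O) = (2*O)/(6 + O) = 2*O/(6 + O))
157 + F(11)*H(U(-4)) = 157 + 11*(5 - 2*(-4)/(6 - 4)) = 157 + 11*(5 - 2*(-4)/2) = 157 + 11*(5 - 1*(-4)) = 157 + 11*(5 + 4) = 157 + 11*9 = 157 + 99 = 256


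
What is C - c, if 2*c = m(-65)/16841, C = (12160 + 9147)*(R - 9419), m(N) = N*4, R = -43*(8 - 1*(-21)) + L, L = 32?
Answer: -3815810842428/16841 ≈ -2.2658e+8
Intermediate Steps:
R = -1215 (R = -43*(8 - 1*(-21)) + 32 = -43*(8 + 21) + 32 = -43*29 + 32 = -1247 + 32 = -1215)
m(N) = 4*N
C = -226578638 (C = (12160 + 9147)*(-1215 - 9419) = 21307*(-10634) = -226578638)
c = -130/16841 (c = ((4*(-65))/16841)/2 = (-260*1/16841)/2 = (1/2)*(-260/16841) = -130/16841 ≈ -0.0077193)
C - c = -226578638 - 1*(-130/16841) = -226578638 + 130/16841 = -3815810842428/16841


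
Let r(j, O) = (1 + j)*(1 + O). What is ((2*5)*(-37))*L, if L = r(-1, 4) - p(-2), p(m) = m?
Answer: -740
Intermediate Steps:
r(j, O) = (1 + O)*(1 + j)
L = 2 (L = (1 + 4 - 1 + 4*(-1)) - 1*(-2) = (1 + 4 - 1 - 4) + 2 = 0 + 2 = 2)
((2*5)*(-37))*L = ((2*5)*(-37))*2 = (10*(-37))*2 = -370*2 = -740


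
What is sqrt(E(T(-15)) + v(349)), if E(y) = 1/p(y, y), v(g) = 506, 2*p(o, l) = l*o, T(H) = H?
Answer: 2*sqrt(28463)/15 ≈ 22.495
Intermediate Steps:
p(o, l) = l*o/2 (p(o, l) = (l*o)/2 = l*o/2)
E(y) = 2/y**2 (E(y) = 1/(y*y/2) = 1/(y**2/2) = 2/y**2)
sqrt(E(T(-15)) + v(349)) = sqrt(2/(-15)**2 + 506) = sqrt(2*(1/225) + 506) = sqrt(2/225 + 506) = sqrt(113852/225) = 2*sqrt(28463)/15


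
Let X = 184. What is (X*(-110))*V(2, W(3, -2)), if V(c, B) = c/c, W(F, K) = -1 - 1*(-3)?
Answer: -20240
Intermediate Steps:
W(F, K) = 2 (W(F, K) = -1 + 3 = 2)
V(c, B) = 1
(X*(-110))*V(2, W(3, -2)) = (184*(-110))*1 = -20240*1 = -20240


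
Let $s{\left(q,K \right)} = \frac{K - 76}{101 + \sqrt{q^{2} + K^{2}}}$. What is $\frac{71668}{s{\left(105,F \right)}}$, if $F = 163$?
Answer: $\frac{7238468}{87} + \frac{71668 \sqrt{37594}}{87} \approx 2.4292 \cdot 10^{5}$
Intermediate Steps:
$s{\left(q,K \right)} = \frac{-76 + K}{101 + \sqrt{K^{2} + q^{2}}}$
$\frac{71668}{s{\left(105,F \right)}} = \frac{71668}{\frac{1}{101 + \sqrt{163^{2} + 105^{2}}} \left(-76 + 163\right)} = \frac{71668}{\frac{1}{101 + \sqrt{26569 + 11025}} \cdot 87} = \frac{71668}{\frac{1}{101 + \sqrt{37594}} \cdot 87} = \frac{71668}{87 \frac{1}{101 + \sqrt{37594}}} = 71668 \left(\frac{101}{87} + \frac{\sqrt{37594}}{87}\right) = \frac{7238468}{87} + \frac{71668 \sqrt{37594}}{87}$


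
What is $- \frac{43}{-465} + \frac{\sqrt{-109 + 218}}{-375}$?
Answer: $\frac{43}{465} - \frac{\sqrt{109}}{375} \approx 0.064632$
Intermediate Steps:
$- \frac{43}{-465} + \frac{\sqrt{-109 + 218}}{-375} = \left(-43\right) \left(- \frac{1}{465}\right) + \sqrt{109} \left(- \frac{1}{375}\right) = \frac{43}{465} - \frac{\sqrt{109}}{375}$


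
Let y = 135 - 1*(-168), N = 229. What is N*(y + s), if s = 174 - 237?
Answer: 54960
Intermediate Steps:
s = -63
y = 303 (y = 135 + 168 = 303)
N*(y + s) = 229*(303 - 63) = 229*240 = 54960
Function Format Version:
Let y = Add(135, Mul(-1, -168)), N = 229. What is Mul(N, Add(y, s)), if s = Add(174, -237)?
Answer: 54960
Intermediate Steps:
s = -63
y = 303 (y = Add(135, 168) = 303)
Mul(N, Add(y, s)) = Mul(229, Add(303, -63)) = Mul(229, 240) = 54960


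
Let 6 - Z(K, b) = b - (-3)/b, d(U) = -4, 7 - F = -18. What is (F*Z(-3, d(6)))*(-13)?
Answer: -13975/4 ≈ -3493.8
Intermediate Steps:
F = 25 (F = 7 - 1*(-18) = 7 + 18 = 25)
Z(K, b) = 6 - b - 3/b (Z(K, b) = 6 - (b - (-3)/b) = 6 - (b + 3/b) = 6 + (-b - 3/b) = 6 - b - 3/b)
(F*Z(-3, d(6)))*(-13) = (25*(6 - 1*(-4) - 3/(-4)))*(-13) = (25*(6 + 4 - 3*(-¼)))*(-13) = (25*(6 + 4 + ¾))*(-13) = (25*(43/4))*(-13) = (1075/4)*(-13) = -13975/4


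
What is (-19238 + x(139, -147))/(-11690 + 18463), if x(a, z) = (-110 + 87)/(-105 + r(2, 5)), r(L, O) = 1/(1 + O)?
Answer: -12100564/4260217 ≈ -2.8404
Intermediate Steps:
x(a, z) = 138/629 (x(a, z) = (-110 + 87)/(-105 + 1/(1 + 5)) = -23/(-105 + 1/6) = -23/(-105 + ⅙) = -23/(-629/6) = -23*(-6/629) = 138/629)
(-19238 + x(139, -147))/(-11690 + 18463) = (-19238 + 138/629)/(-11690 + 18463) = -12100564/629/6773 = -12100564/629*1/6773 = -12100564/4260217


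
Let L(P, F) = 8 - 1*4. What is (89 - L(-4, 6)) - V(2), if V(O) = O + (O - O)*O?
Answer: 83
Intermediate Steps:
L(P, F) = 4 (L(P, F) = 8 - 4 = 4)
V(O) = O (V(O) = O + 0*O = O + 0 = O)
(89 - L(-4, 6)) - V(2) = (89 - 1*4) - 1*2 = (89 - 4) - 2 = 85 - 2 = 83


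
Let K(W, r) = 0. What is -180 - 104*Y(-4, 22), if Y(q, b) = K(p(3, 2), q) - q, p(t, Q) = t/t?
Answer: -596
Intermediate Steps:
p(t, Q) = 1
Y(q, b) = -q (Y(q, b) = 0 - q = -q)
-180 - 104*Y(-4, 22) = -180 - (-104)*(-4) = -180 - 104*4 = -180 - 416 = -596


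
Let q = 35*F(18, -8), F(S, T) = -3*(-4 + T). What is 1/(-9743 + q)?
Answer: -1/8483 ≈ -0.00011788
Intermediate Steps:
F(S, T) = 12 - 3*T
q = 1260 (q = 35*(12 - 3*(-8)) = 35*(12 + 24) = 35*36 = 1260)
1/(-9743 + q) = 1/(-9743 + 1260) = 1/(-8483) = -1/8483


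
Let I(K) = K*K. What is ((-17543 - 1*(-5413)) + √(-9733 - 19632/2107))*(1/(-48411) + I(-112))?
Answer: -7366155781790/48411 + 607267583*I*√882663709/14571711 ≈ -1.5216e+8 + 1.2381e+6*I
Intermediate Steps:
I(K) = K²
((-17543 - 1*(-5413)) + √(-9733 - 19632/2107))*(1/(-48411) + I(-112)) = ((-17543 - 1*(-5413)) + √(-9733 - 19632/2107))*(1/(-48411) + (-112)²) = ((-17543 + 5413) + √(-9733 - 19632*1/2107))*(-1/48411 + 12544) = (-12130 + √(-9733 - 19632/2107))*(607267583/48411) = (-12130 + √(-20527063/2107))*(607267583/48411) = (-12130 + I*√882663709/301)*(607267583/48411) = -7366155781790/48411 + 607267583*I*√882663709/14571711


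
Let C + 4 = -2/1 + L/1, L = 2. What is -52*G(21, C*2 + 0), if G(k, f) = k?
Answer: -1092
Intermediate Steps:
C = -4 (C = -4 + (-2/1 + 2/1) = -4 + (-2*1 + 2*1) = -4 + (-2 + 2) = -4 + 0 = -4)
-52*G(21, C*2 + 0) = -52*21 = -1092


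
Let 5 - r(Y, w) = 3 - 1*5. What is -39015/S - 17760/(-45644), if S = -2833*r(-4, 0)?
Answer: 533249805/226291541 ≈ 2.3565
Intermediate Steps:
r(Y, w) = 7 (r(Y, w) = 5 - (3 - 1*5) = 5 - (3 - 5) = 5 - 1*(-2) = 5 + 2 = 7)
S = -19831 (S = -2833*7 = -19831)
-39015/S - 17760/(-45644) = -39015/(-19831) - 17760/(-45644) = -39015*(-1/19831) - 17760*(-1/45644) = 39015/19831 + 4440/11411 = 533249805/226291541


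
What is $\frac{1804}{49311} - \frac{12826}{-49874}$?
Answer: $\frac{32837981}{111788037} \approx 0.29375$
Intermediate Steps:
$\frac{1804}{49311} - \frac{12826}{-49874} = 1804 \cdot \frac{1}{49311} - - \frac{583}{2267} = \frac{1804}{49311} + \frac{583}{2267} = \frac{32837981}{111788037}$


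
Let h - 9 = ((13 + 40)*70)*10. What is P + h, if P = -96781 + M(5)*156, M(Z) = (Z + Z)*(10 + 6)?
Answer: -34712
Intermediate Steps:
M(Z) = 32*Z (M(Z) = (2*Z)*16 = 32*Z)
h = 37109 (h = 9 + ((13 + 40)*70)*10 = 9 + (53*70)*10 = 9 + 3710*10 = 9 + 37100 = 37109)
P = -71821 (P = -96781 + (32*5)*156 = -96781 + 160*156 = -96781 + 24960 = -71821)
P + h = -71821 + 37109 = -34712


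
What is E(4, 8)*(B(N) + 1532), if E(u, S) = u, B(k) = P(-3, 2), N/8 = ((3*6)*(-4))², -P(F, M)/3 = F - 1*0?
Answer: 6164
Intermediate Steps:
P(F, M) = -3*F (P(F, M) = -3*(F - 1*0) = -3*(F + 0) = -3*F)
N = 41472 (N = 8*((3*6)*(-4))² = 8*(18*(-4))² = 8*(-72)² = 8*5184 = 41472)
B(k) = 9 (B(k) = -3*(-3) = 9)
E(4, 8)*(B(N) + 1532) = 4*(9 + 1532) = 4*1541 = 6164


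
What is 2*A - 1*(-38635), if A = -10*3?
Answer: 38575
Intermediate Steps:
A = -30
2*A - 1*(-38635) = 2*(-30) - 1*(-38635) = -60 + 38635 = 38575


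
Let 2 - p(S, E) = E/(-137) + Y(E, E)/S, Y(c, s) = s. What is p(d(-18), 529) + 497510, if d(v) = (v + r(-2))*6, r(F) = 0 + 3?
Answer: 6134443043/12330 ≈ 4.9752e+5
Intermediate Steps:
r(F) = 3
d(v) = 18 + 6*v (d(v) = (v + 3)*6 = (3 + v)*6 = 18 + 6*v)
p(S, E) = 2 + E/137 - E/S (p(S, E) = 2 - (E/(-137) + E/S) = 2 - (E*(-1/137) + E/S) = 2 - (-E/137 + E/S) = 2 + (E/137 - E/S) = 2 + E/137 - E/S)
p(d(-18), 529) + 497510 = (2 + (1/137)*529 - 1*529/(18 + 6*(-18))) + 497510 = (2 + 529/137 - 1*529/(18 - 108)) + 497510 = (2 + 529/137 - 1*529/(-90)) + 497510 = (2 + 529/137 - 1*529*(-1/90)) + 497510 = (2 + 529/137 + 529/90) + 497510 = 144743/12330 + 497510 = 6134443043/12330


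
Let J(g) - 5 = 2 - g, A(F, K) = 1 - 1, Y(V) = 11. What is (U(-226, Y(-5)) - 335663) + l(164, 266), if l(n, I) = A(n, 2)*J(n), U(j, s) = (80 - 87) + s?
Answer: -335659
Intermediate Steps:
A(F, K) = 0
U(j, s) = -7 + s
J(g) = 7 - g (J(g) = 5 + (2 - g) = 7 - g)
l(n, I) = 0 (l(n, I) = 0*(7 - n) = 0)
(U(-226, Y(-5)) - 335663) + l(164, 266) = ((-7 + 11) - 335663) + 0 = (4 - 335663) + 0 = -335659 + 0 = -335659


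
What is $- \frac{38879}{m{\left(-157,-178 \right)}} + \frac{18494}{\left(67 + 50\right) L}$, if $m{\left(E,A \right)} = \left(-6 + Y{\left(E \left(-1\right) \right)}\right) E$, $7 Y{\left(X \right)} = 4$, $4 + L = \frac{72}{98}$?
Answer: $- \frac{2625282289}{27920880} \approx -94.026$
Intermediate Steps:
$L = - \frac{160}{49}$ ($L = -4 + \frac{72}{98} = -4 + 72 \cdot \frac{1}{98} = -4 + \frac{36}{49} = - \frac{160}{49} \approx -3.2653$)
$Y{\left(X \right)} = \frac{4}{7}$ ($Y{\left(X \right)} = \frac{1}{7} \cdot 4 = \frac{4}{7}$)
$m{\left(E,A \right)} = - \frac{38 E}{7}$ ($m{\left(E,A \right)} = \left(-6 + \frac{4}{7}\right) E = - \frac{38 E}{7}$)
$- \frac{38879}{m{\left(-157,-178 \right)}} + \frac{18494}{\left(67 + 50\right) L} = - \frac{38879}{\left(- \frac{38}{7}\right) \left(-157\right)} + \frac{18494}{\left(67 + 50\right) \left(- \frac{160}{49}\right)} = - \frac{38879}{\frac{5966}{7}} + \frac{18494}{117 \left(- \frac{160}{49}\right)} = \left(-38879\right) \frac{7}{5966} + \frac{18494}{- \frac{18720}{49}} = - \frac{272153}{5966} + 18494 \left(- \frac{49}{18720}\right) = - \frac{272153}{5966} - \frac{453103}{9360} = - \frac{2625282289}{27920880}$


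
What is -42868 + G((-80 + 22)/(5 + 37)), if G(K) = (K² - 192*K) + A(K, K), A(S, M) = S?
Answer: -18787628/441 ≈ -42602.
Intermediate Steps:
G(K) = K² - 191*K (G(K) = (K² - 192*K) + K = K² - 191*K)
-42868 + G((-80 + 22)/(5 + 37)) = -42868 + ((-80 + 22)/(5 + 37))*(-191 + (-80 + 22)/(5 + 37)) = -42868 + (-58/42)*(-191 - 58/42) = -42868 + (-58*1/42)*(-191 - 58*1/42) = -42868 - 29*(-191 - 29/21)/21 = -42868 - 29/21*(-4040/21) = -42868 + 117160/441 = -18787628/441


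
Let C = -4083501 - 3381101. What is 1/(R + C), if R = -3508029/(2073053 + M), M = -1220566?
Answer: -852487/6363479673203 ≈ -1.3397e-7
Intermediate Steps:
C = -7464602
R = -3508029/852487 (R = -3508029/(2073053 - 1220566) = -3508029/852487 ≈ -4.1151)
1/(R + C) = 1/(-3508029/852487 - 7464602) = 1/(-6363479673203/852487) = -852487/6363479673203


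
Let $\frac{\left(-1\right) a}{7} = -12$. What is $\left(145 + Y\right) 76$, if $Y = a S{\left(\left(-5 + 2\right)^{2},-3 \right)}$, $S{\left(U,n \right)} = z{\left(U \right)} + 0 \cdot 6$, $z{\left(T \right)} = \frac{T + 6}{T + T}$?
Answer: $16340$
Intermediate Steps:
$a = 84$ ($a = \left(-7\right) \left(-12\right) = 84$)
$z{\left(T \right)} = \frac{6 + T}{2 T}$
$S{\left(U,n \right)} = \frac{6 + U}{2 U}$ ($S{\left(U,n \right)} = \frac{6 + U}{2 U} + 0 \cdot 6 = \frac{6 + U}{2 U} + 0 = \frac{6 + U}{2 U}$)
$Y = 70$ ($Y = 84 \frac{6 + \left(-5 + 2\right)^{2}}{2 \left(-5 + 2\right)^{2}} = 84 \frac{6 + \left(-3\right)^{2}}{2 \left(-3\right)^{2}} = 84 \frac{6 + 9}{2 \cdot 9} = 84 \cdot \frac{1}{2} \cdot \frac{1}{9} \cdot 15 = 84 \cdot \frac{5}{6} = 70$)
$\left(145 + Y\right) 76 = \left(145 + 70\right) 76 = 215 \cdot 76 = 16340$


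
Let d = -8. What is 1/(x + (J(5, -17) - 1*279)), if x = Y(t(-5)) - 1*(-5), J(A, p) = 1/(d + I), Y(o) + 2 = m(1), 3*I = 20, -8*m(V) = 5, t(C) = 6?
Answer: -8/2219 ≈ -0.0036052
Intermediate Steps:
m(V) = -5/8 (m(V) = -⅛*5 = -5/8)
I = 20/3 (I = (⅓)*20 = 20/3 ≈ 6.6667)
Y(o) = -21/8 (Y(o) = -2 - 5/8 = -21/8)
J(A, p) = -¾ (J(A, p) = 1/(-8 + 20/3) = 1/(-4/3) = -¾)
x = 19/8 (x = -21/8 - 1*(-5) = -21/8 + 5 = 19/8 ≈ 2.3750)
1/(x + (J(5, -17) - 1*279)) = 1/(19/8 + (-¾ - 1*279)) = 1/(19/8 + (-¾ - 279)) = 1/(19/8 - 1119/4) = 1/(-2219/8) = -8/2219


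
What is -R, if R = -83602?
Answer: 83602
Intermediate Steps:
-R = -1*(-83602) = 83602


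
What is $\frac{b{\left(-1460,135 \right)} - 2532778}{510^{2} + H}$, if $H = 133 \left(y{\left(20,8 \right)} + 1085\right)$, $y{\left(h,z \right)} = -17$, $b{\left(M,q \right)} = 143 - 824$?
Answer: $- \frac{2533459}{402144} \approx -6.2999$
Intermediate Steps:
$b{\left(M,q \right)} = -681$
$H = 142044$ ($H = 133 \left(-17 + 1085\right) = 133 \cdot 1068 = 142044$)
$\frac{b{\left(-1460,135 \right)} - 2532778}{510^{2} + H} = \frac{-681 - 2532778}{510^{2} + 142044} = - \frac{2533459}{260100 + 142044} = - \frac{2533459}{402144}$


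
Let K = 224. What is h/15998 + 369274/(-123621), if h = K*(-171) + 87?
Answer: -10632069209/1977688758 ≈ -5.3760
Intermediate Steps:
h = -38217 (h = 224*(-171) + 87 = -38304 + 87 = -38217)
h/15998 + 369274/(-123621) = -38217/15998 + 369274/(-123621) = -38217*1/15998 + 369274*(-1/123621) = -38217/15998 - 369274/123621 = -10632069209/1977688758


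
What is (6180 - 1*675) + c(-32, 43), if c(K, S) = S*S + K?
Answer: 7322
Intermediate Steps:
c(K, S) = K + S² (c(K, S) = S² + K = K + S²)
(6180 - 1*675) + c(-32, 43) = (6180 - 1*675) + (-32 + 43²) = (6180 - 675) + (-32 + 1849) = 5505 + 1817 = 7322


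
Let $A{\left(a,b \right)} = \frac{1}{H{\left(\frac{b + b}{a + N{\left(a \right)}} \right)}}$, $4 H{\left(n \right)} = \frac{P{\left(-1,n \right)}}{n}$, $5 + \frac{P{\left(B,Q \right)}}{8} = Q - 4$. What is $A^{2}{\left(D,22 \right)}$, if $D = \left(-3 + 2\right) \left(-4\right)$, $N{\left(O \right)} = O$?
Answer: $\frac{121}{196} \approx 0.61735$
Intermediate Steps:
$P{\left(B,Q \right)} = -72 + 8 Q$ ($P{\left(B,Q \right)} = -40 + 8 \left(Q - 4\right) = -40 + 8 \left(-4 + Q\right) = -40 + \left(-32 + 8 Q\right) = -72 + 8 Q$)
$D = 4$ ($D = \left(-1\right) \left(-4\right) = 4$)
$H{\left(n \right)} = \frac{-72 + 8 n}{4 n}$ ($H{\left(n \right)} = \frac{\left(-72 + 8 n\right) \frac{1}{n}}{4} = \frac{\frac{1}{n} \left(-72 + 8 n\right)}{4} = \frac{-72 + 8 n}{4 n}$)
$A{\left(a,b \right)} = \frac{1}{2 - \frac{18 a}{b}}$ ($A{\left(a,b \right)} = \frac{1}{2 - \frac{18}{\left(b + b\right) \frac{1}{a + a}}} = \frac{1}{2 - \frac{18}{2 b \frac{1}{2 a}}} = \frac{1}{2 - \frac{18}{b \frac{1}{a}}} = \frac{1}{2 - 18 \frac{a}{b}} = \frac{1}{2 - \frac{18 a}{b}}$)
$A^{2}{\left(D,22 \right)} = \left(\frac{1}{2} \cdot 22 \frac{1}{22 - 36}\right)^{2} = \left(\frac{1}{2} \cdot 22 \frac{1}{-14}\right)^{2} = \left(\frac{1}{2} \cdot 22 \left(- \frac{1}{14}\right)\right)^{2} = \left(- \frac{11}{14}\right)^{2} = \frac{121}{196}$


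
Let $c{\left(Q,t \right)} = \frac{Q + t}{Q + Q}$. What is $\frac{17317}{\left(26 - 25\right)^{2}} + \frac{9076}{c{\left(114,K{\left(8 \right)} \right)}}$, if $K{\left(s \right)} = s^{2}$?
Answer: $\frac{2575877}{89} \approx 28942.0$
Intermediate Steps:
$c{\left(Q,t \right)} = \frac{Q + t}{2 Q}$
$\frac{17317}{\left(26 - 25\right)^{2}} + \frac{9076}{c{\left(114,K{\left(8 \right)} \right)}} = \frac{17317}{\left(26 - 25\right)^{2}} + \frac{9076}{\frac{1}{2} \cdot \frac{1}{114} \left(114 + 8^{2}\right)} = \frac{17317}{1^{2}} + \frac{9076}{\frac{1}{2} \cdot \frac{1}{114} \left(114 + 64\right)} = \frac{17317}{1} + \frac{9076}{\frac{1}{2} \cdot \frac{1}{114} \cdot 178} = 17317 \cdot 1 + \frac{9076}{\frac{89}{114}} = 17317 + 9076 \cdot \frac{114}{89} = 17317 + \frac{1034664}{89} = \frac{2575877}{89}$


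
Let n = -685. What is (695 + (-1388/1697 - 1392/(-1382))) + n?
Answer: 11948274/1172627 ≈ 10.189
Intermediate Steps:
(695 + (-1388/1697 - 1392/(-1382))) + n = (695 + (-1388/1697 - 1392/(-1382))) - 685 = (695 + (-1388*1/1697 - 1392*(-1/1382))) - 685 = (695 + (-1388/1697 + 696/691)) - 685 = (695 + 222004/1172627) - 685 = 815197769/1172627 - 685 = 11948274/1172627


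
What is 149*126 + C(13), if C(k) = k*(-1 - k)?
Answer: 18592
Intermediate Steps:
149*126 + C(13) = 149*126 - 1*13*(1 + 13) = 18774 - 1*13*14 = 18774 - 182 = 18592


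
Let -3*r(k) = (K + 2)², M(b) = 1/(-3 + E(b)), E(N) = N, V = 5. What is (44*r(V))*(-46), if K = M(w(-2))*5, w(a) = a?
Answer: 2024/3 ≈ 674.67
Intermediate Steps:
M(b) = 1/(-3 + b)
K = -1 (K = 5/(-3 - 2) = 5/(-5) = -⅕*5 = -1)
r(k) = -⅓ (r(k) = -(-1 + 2)²/3 = -⅓*1² = -⅓*1 = -⅓)
(44*r(V))*(-46) = (44*(-⅓))*(-46) = -44/3*(-46) = 2024/3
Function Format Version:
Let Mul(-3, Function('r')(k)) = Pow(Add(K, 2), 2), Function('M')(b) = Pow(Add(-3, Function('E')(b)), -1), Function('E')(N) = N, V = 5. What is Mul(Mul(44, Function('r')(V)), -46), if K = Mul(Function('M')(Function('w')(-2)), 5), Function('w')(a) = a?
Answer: Rational(2024, 3) ≈ 674.67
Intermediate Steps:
Function('M')(b) = Pow(Add(-3, b), -1)
K = -1 (K = Mul(Pow(Add(-3, -2), -1), 5) = Mul(Pow(-5, -1), 5) = Mul(Rational(-1, 5), 5) = -1)
Function('r')(k) = Rational(-1, 3) (Function('r')(k) = Mul(Rational(-1, 3), Pow(Add(-1, 2), 2)) = Mul(Rational(-1, 3), Pow(1, 2)) = Mul(Rational(-1, 3), 1) = Rational(-1, 3))
Mul(Mul(44, Function('r')(V)), -46) = Mul(Mul(44, Rational(-1, 3)), -46) = Mul(Rational(-44, 3), -46) = Rational(2024, 3)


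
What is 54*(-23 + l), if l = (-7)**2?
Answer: 1404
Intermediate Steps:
l = 49
54*(-23 + l) = 54*(-23 + 49) = 54*26 = 1404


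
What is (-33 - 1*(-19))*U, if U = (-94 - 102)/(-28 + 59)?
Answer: 2744/31 ≈ 88.516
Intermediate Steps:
U = -196/31 ≈ -6.3226
(-33 - 1*(-19))*U = (-33 - 1*(-19))*(-196/31) = (-33 + 19)*(-196/31) = -14*(-196/31) = 2744/31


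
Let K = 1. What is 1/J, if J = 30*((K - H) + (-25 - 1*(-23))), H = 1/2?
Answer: -1/45 ≈ -0.022222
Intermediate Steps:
H = ½ ≈ 0.50000
J = -45 (J = 30*((1 - 1*½) + (-25 - 1*(-23))) = 30*((1 - ½) + (-25 + 23)) = 30*(½ - 2) = 30*(-3/2) = -45)
1/J = 1/(-45) = -1/45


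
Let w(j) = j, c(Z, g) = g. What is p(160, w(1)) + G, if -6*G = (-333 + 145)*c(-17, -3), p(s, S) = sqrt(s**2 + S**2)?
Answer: -94 + sqrt(25601) ≈ 66.003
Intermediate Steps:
p(s, S) = sqrt(S**2 + s**2)
G = -94 (G = -(-333 + 145)*(-3)/6 = -(-94)*(-3)/3 = -1/6*564 = -94)
p(160, w(1)) + G = sqrt(1**2 + 160**2) - 94 = sqrt(1 + 25600) - 94 = sqrt(25601) - 94 = -94 + sqrt(25601)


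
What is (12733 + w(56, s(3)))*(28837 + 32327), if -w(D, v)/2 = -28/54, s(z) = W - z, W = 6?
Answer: 2336593924/3 ≈ 7.7886e+8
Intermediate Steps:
s(z) = 6 - z
w(D, v) = 28/27 (w(D, v) = -(-56)/54 = -2*(-14/27) = 28/27)
(12733 + w(56, s(3)))*(28837 + 32327) = (12733 + 28/27)*(28837 + 32327) = (343819/27)*61164 = 2336593924/3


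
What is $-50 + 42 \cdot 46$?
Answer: $1882$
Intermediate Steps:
$-50 + 42 \cdot 46 = -50 + 1932 = 1882$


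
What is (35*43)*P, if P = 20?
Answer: 30100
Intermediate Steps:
(35*43)*P = (35*43)*20 = 1505*20 = 30100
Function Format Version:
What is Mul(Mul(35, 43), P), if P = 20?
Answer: 30100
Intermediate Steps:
Mul(Mul(35, 43), P) = Mul(Mul(35, 43), 20) = Mul(1505, 20) = 30100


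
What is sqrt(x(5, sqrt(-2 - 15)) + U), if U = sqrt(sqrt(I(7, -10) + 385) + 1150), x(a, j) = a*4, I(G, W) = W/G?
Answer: sqrt(980 + 7*sqrt(7)*sqrt(8050 + sqrt(18795)))/7 ≈ 7.3620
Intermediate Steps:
x(a, j) = 4*a
U = sqrt(1150 + sqrt(18795)/7) (U = sqrt(sqrt(-10/7 + 385) + 1150) = sqrt(sqrt(2685/7) + 1150) = sqrt(sqrt(18795)/7 + 1150) = sqrt(1150 + sqrt(18795)/7) ≈ 34.199)
sqrt(x(5, sqrt(-2 - 15)) + U) = sqrt(4*5 + sqrt(56350 + 7*sqrt(18795))/7) = sqrt(20 + sqrt(56350 + 7*sqrt(18795))/7)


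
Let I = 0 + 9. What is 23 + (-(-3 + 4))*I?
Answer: 14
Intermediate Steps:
I = 9
23 + (-(-3 + 4))*I = 23 - (-3 + 4)*9 = 23 - 1*1*9 = 23 - 1*9 = 23 - 9 = 14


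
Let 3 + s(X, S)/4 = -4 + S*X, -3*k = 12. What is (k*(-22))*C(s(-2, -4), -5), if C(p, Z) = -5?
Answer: -440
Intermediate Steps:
k = -4 (k = -⅓*12 = -4)
s(X, S) = -28 + 4*S*X (s(X, S) = -12 + 4*(-4 + S*X) = -12 + (-16 + 4*S*X) = -28 + 4*S*X)
(k*(-22))*C(s(-2, -4), -5) = -4*(-22)*(-5) = 88*(-5) = -440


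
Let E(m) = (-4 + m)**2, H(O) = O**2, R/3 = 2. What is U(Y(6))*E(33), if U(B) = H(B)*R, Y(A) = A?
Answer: 181656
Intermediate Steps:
R = 6 (R = 3*2 = 6)
U(B) = 6*B**2 (U(B) = B**2*6 = 6*B**2)
U(Y(6))*E(33) = (6*6**2)*(-4 + 33)**2 = (6*36)*29**2 = 216*841 = 181656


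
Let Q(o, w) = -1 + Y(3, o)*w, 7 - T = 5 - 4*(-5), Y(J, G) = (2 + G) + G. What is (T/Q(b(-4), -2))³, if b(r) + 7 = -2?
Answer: -5832/29791 ≈ -0.19576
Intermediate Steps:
Y(J, G) = 2 + 2*G
b(r) = -9 (b(r) = -7 - 2 = -9)
T = -18 (T = 7 - (5 - 4*(-5)) = 7 - (5 + 20) = 7 - 1*25 = 7 - 25 = -18)
Q(o, w) = -1 + w*(2 + 2*o) (Q(o, w) = -1 + (2 + 2*o)*w = -1 + w*(2 + 2*o))
(T/Q(b(-4), -2))³ = (-18/(-1 + 2*(-2)*(1 - 9)))³ = (-18/(-1 + 2*(-2)*(-8)))³ = (-18/(-1 + 32))³ = (-18/31)³ = -5832/29791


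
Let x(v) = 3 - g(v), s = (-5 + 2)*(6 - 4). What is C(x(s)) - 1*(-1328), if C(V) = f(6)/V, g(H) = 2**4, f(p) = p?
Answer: 17258/13 ≈ 1327.5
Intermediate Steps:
s = -6 (s = -3*2 = -6)
g(H) = 16
x(v) = -13 (x(v) = 3 - 1*16 = 3 - 16 = -13)
C(V) = 6/V
C(x(s)) - 1*(-1328) = 6/(-13) - 1*(-1328) = 6*(-1/13) + 1328 = -6/13 + 1328 = 17258/13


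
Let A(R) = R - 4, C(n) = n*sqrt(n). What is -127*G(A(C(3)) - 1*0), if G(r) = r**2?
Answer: -5461 + 3048*sqrt(3) ≈ -181.71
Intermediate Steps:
C(n) = n**(3/2)
A(R) = -4 + R
-127*G(A(C(3)) - 1*0) = -127*((-4 + 3**(3/2)) - 1*0)**2 = -127*((-4 + 3*sqrt(3)) + 0)**2 = -127*(-4 + 3*sqrt(3))**2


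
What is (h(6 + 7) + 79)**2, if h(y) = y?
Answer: 8464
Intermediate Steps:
(h(6 + 7) + 79)**2 = ((6 + 7) + 79)**2 = (13 + 79)**2 = 92**2 = 8464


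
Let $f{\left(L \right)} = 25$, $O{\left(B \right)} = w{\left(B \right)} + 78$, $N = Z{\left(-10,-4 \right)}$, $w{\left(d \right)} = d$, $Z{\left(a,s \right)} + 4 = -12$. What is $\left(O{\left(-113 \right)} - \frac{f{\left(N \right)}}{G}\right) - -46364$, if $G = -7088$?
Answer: $\frac{328379977}{7088} \approx 46329.0$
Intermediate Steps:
$Z{\left(a,s \right)} = -16$ ($Z{\left(a,s \right)} = -4 - 12 = -16$)
$N = -16$
$O{\left(B \right)} = 78 + B$ ($O{\left(B \right)} = B + 78 = 78 + B$)
$\left(O{\left(-113 \right)} - \frac{f{\left(N \right)}}{G}\right) - -46364 = \left(\left(78 - 113\right) - \frac{25}{-7088}\right) - -46364 = \left(-35 - 25 \left(- \frac{1}{7088}\right)\right) + 46364 = \left(-35 - - \frac{25}{7088}\right) + 46364 = \left(-35 + \frac{25}{7088}\right) + 46364 = - \frac{248055}{7088} + 46364 = \frac{328379977}{7088}$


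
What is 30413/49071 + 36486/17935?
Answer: 2335861661/880088385 ≈ 2.6541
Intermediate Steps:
30413/49071 + 36486/17935 = 2335861661/880088385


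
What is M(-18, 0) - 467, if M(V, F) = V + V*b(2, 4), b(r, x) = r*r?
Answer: -557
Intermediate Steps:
b(r, x) = r**2
M(V, F) = 5*V (M(V, F) = V + V*2**2 = V + V*4 = V + 4*V = 5*V)
M(-18, 0) - 467 = 5*(-18) - 467 = -90 - 467 = -557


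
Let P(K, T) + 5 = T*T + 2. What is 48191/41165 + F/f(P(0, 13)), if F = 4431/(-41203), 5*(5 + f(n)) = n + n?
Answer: 608671417736/520709298965 ≈ 1.1689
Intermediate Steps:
P(K, T) = -3 + T² (P(K, T) = -5 + (T*T + 2) = -5 + (T² + 2) = -5 + (2 + T²) = -3 + T²)
f(n) = -5 + 2*n/5 (f(n) = -5 + (n + n)/5 = -5 + (2*n)/5 = -5 + 2*n/5)
F = -4431/41203 (F = 4431*(-1/41203) = -4431/41203 ≈ -0.10754)
48191/41165 + F/f(P(0, 13)) = 48191/41165 - 4431/(41203*(-5 + 2*(-3 + 13²)/5)) = 48191*(1/41165) - 4431/(41203*(-5 + 2*(-3 + 169)/5)) = 48191/41165 - 4431/(41203*(-5 + (⅖)*166)) = 48191/41165 - 4431/(41203*(-5 + 332/5)) = 48191/41165 - 4431/(41203*307/5) = 48191/41165 - 4431/41203*5/307 = 48191/41165 - 22155/12649321 = 608671417736/520709298965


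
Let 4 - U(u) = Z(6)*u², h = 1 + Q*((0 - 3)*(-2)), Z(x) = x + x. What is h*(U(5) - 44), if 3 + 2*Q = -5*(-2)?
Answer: -7480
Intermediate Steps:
Q = 7/2 (Q = -3/2 + (-5*(-2))/2 = -3/2 + (½)*10 = -3/2 + 5 = 7/2 ≈ 3.5000)
Z(x) = 2*x
h = 22 (h = 1 + 7*((0 - 3)*(-2))/2 = 1 + 7*(-3*(-2))/2 = 1 + (7/2)*6 = 1 + 21 = 22)
U(u) = 4 - 12*u² (U(u) = 4 - 2*6*u² = 4 - 12*u²)
h*(U(5) - 44) = 22*((4 - 12*5²) - 44) = 22*((4 - 12*25) - 44) = 22*((4 - 300) - 44) = 22*(-296 - 44) = 22*(-340) = -7480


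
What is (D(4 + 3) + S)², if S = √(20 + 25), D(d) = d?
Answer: 94 + 42*√5 ≈ 187.91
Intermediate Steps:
S = 3*√5 (S = √45 = 3*√5 ≈ 6.7082)
(D(4 + 3) + S)² = ((4 + 3) + 3*√5)² = (7 + 3*√5)²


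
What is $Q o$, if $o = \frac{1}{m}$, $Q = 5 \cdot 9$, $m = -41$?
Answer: $- \frac{45}{41} \approx -1.0976$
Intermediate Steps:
$Q = 45$
$o = - \frac{1}{41}$ ($o = \frac{1}{-41} = - \frac{1}{41} \approx -0.02439$)
$Q o = 45 \left(- \frac{1}{41}\right) = - \frac{45}{41}$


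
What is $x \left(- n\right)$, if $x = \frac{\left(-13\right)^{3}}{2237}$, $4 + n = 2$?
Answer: $- \frac{4394}{2237} \approx -1.9642$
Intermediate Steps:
$n = -2$ ($n = -4 + 2 = -2$)
$x = - \frac{2197}{2237}$ ($x = \left(-2197\right) \frac{1}{2237} = - \frac{2197}{2237} \approx -0.98212$)
$x \left(- n\right) = - \frac{2197 \left(\left(-1\right) \left(-2\right)\right)}{2237} = \left(- \frac{2197}{2237}\right) 2 = - \frac{4394}{2237}$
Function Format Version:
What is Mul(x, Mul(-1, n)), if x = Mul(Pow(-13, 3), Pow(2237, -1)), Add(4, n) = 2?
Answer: Rational(-4394, 2237) ≈ -1.9642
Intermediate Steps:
n = -2 (n = Add(-4, 2) = -2)
x = Rational(-2197, 2237) (x = Mul(-2197, Rational(1, 2237)) = Rational(-2197, 2237) ≈ -0.98212)
Mul(x, Mul(-1, n)) = Mul(Rational(-2197, 2237), Mul(-1, -2)) = Mul(Rational(-2197, 2237), 2) = Rational(-4394, 2237)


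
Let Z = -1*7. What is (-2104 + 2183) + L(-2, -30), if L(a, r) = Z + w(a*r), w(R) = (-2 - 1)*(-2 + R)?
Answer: -102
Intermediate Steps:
w(R) = 6 - 3*R (w(R) = -3*(-2 + R) = 6 - 3*R)
Z = -7
L(a, r) = -1 - 3*a*r (L(a, r) = -7 + (6 - 3*a*r) = -1 - 3*a*r)
(-2104 + 2183) + L(-2, -30) = (-2104 + 2183) + (-1 - 3*(-2)*(-30)) = 79 + (-1 - 180) = 79 - 181 = -102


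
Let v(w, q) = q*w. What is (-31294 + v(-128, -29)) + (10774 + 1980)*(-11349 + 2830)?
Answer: -108678908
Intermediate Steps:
(-31294 + v(-128, -29)) + (10774 + 1980)*(-11349 + 2830) = (-31294 - 29*(-128)) + (10774 + 1980)*(-11349 + 2830) = (-31294 + 3712) + 12754*(-8519) = -27582 - 108651326 = -108678908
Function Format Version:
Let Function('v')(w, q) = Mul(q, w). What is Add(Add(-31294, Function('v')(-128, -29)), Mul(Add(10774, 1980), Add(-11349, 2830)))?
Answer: -108678908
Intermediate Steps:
Add(Add(-31294, Function('v')(-128, -29)), Mul(Add(10774, 1980), Add(-11349, 2830))) = Add(Add(-31294, Mul(-29, -128)), Mul(Add(10774, 1980), Add(-11349, 2830))) = Add(Add(-31294, 3712), Mul(12754, -8519)) = Add(-27582, -108651326) = -108678908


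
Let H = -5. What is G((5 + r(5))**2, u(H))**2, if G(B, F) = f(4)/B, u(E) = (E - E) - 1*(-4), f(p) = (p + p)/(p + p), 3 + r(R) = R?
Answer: 1/2401 ≈ 0.00041649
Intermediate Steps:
r(R) = -3 + R
f(p) = 1 (f(p) = (2*p)/((2*p)) = (2*p)*(1/(2*p)) = 1)
u(E) = 4 (u(E) = 0 + 4 = 4)
G(B, F) = 1/B
G((5 + r(5))**2, u(H))**2 = (1/((5 + (-3 + 5))**2))**2 = (1/((5 + 2)**2))**2 = (1/(7**2))**2 = (1/49)**2 = 1/2401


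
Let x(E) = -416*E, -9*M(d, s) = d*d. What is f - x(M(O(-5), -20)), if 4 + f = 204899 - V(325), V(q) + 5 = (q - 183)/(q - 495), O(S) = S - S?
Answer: 17416571/85 ≈ 2.0490e+5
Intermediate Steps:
O(S) = 0
V(q) = -5 + (-183 + q)/(-495 + q) (V(q) = -5 + (q - 183)/(q - 495) = -5 + (-183 + q)/(-495 + q))
M(d, s) = -d²/9 (M(d, s) = -d*d/9 = -d²/9)
f = 17416571/85 (f = -4 + (204899 - 4*(573 - 1*325)/(-495 + 325)) = -4 + (204899 - 4*(573 - 325)/(-170)) = -4 + (204899 - 4*(-1)*248/170) = -4 + (204899 - 1*(-496/85)) = -4 + (204899 + 496/85) = -4 + 17416911/85 = 17416571/85 ≈ 2.0490e+5)
f - x(M(O(-5), -20)) = 17416571/85 - (-416)*(-⅑*0²) = 17416571/85 - (-416)*(-⅑*0) = 17416571/85 - (-416)*0 = 17416571/85 - 1*0 = 17416571/85 + 0 = 17416571/85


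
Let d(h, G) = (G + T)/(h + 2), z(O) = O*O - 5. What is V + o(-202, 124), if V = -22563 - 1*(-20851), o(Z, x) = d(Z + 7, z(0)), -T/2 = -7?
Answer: -330425/193 ≈ -1712.0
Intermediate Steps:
T = 14 (T = -2*(-7) = 14)
z(O) = -5 + O**2 (z(O) = O**2 - 5 = -5 + O**2)
d(h, G) = (14 + G)/(2 + h) (d(h, G) = (G + 14)/(h + 2) = (14 + G)/(2 + h))
o(Z, x) = 9/(9 + Z) (o(Z, x) = (14 + (-5 + 0**2))/(2 + (Z + 7)) = (14 + (-5 + 0))/(2 + (7 + Z)) = (14 - 5)/(9 + Z) = 9/(9 + Z))
V = -1712 (V = -22563 + 20851 = -1712)
V + o(-202, 124) = -1712 + 9/(9 - 202) = -1712 + 9/(-193) = -1712 + 9*(-1/193) = -1712 - 9/193 = -330425/193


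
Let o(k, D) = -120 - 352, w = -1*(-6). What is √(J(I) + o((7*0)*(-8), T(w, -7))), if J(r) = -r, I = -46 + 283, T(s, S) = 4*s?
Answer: I*√709 ≈ 26.627*I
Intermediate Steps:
w = 6
o(k, D) = -472
I = 237
√(J(I) + o((7*0)*(-8), T(w, -7))) = √(-1*237 - 472) = √(-237 - 472) = √(-709) = I*√709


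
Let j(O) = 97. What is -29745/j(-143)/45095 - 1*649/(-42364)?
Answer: 315749671/37061848852 ≈ 0.0085195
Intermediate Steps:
-29745/j(-143)/45095 - 1*649/(-42364) = -29745/97/45095 - 1*649/(-42364) = -29745*1/97*(1/45095) - 649*(-1/42364) = -29745/97*1/45095 + 649/42364 = -5949/874843 + 649/42364 = 315749671/37061848852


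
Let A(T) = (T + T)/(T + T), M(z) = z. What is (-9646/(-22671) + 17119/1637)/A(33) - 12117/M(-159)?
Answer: 171303546256/1966958631 ≈ 87.091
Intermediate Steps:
A(T) = 1 (A(T) = (2*T)/((2*T)) = (2*T)*(1/(2*T)) = 1)
(-9646/(-22671) + 17119/1637)/A(33) - 12117/M(-159) = (-9646/(-22671) + 17119/1637)/1 - 12117/(-159) = (-9646*(-1/22671) + 17119*(1/1637))*1 - 12117*(-1/159) = (9646/22671 + 17119/1637)*1 + 4039/53 = (403895351/37112427)*1 + 4039/53 = 403895351/37112427 + 4039/53 = 171303546256/1966958631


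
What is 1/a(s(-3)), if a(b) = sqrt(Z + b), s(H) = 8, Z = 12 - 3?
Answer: sqrt(17)/17 ≈ 0.24254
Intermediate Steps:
Z = 9
a(b) = sqrt(9 + b)
1/a(s(-3)) = 1/(sqrt(9 + 8)) = 1/(sqrt(17)) = sqrt(17)/17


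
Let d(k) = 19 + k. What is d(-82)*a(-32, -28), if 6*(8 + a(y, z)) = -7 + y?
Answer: 1827/2 ≈ 913.50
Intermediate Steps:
a(y, z) = -55/6 + y/6 (a(y, z) = -8 + (-7 + y)/6 = -8 + (-7/6 + y/6) = -55/6 + y/6)
d(-82)*a(-32, -28) = (19 - 82)*(-55/6 + (1/6)*(-32)) = -63*(-55/6 - 16/3) = -63*(-29/2) = 1827/2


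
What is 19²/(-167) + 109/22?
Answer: 10261/3674 ≈ 2.7929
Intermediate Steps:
19²/(-167) + 109/22 = 361*(-1/167) + 109*(1/22) = -361/167 + 109/22 = 10261/3674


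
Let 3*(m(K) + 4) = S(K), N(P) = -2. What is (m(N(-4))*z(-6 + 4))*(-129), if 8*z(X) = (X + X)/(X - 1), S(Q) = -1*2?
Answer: 301/3 ≈ 100.33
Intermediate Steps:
S(Q) = -2
m(K) = -14/3 (m(K) = -4 + (1/3)*(-2) = -4 - 2/3 = -14/3)
z(X) = X/(4*(-1 + X)) (z(X) = ((X + X)/(X - 1))/8 = ((2*X)/(-1 + X))/8 = (2*X/(-1 + X))/8 = X/(4*(-1 + X)))
(m(N(-4))*z(-6 + 4))*(-129) = -7*(-6 + 4)/(6*(-1 + (-6 + 4)))*(-129) = -7*(-2)/(6*(-1 - 2))*(-129) = -7*(-2)/(6*(-3))*(-129) = -7*(-2)*(-1)/(6*3)*(-129) = -14/3*1/6*(-129) = -7/9*(-129) = 301/3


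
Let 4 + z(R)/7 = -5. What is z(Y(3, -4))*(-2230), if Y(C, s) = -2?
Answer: 140490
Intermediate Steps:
z(R) = -63 (z(R) = -28 + 7*(-5) = -28 - 35 = -63)
z(Y(3, -4))*(-2230) = -63*(-2230) = 140490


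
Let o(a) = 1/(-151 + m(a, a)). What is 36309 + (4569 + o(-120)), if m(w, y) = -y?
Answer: 1267217/31 ≈ 40878.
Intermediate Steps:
o(a) = 1/(-151 - a)
36309 + (4569 + o(-120)) = 36309 + (4569 - 1/(151 - 120)) = 36309 + (4569 - 1/31) = 36309 + 141638/31 = 1267217/31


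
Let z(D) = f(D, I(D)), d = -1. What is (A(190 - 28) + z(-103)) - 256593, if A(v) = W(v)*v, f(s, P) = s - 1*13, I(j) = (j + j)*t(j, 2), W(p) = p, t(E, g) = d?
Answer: -230465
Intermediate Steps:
t(E, g) = -1
I(j) = -2*j (I(j) = (j + j)*(-1) = (2*j)*(-1) = -2*j)
f(s, P) = -13 + s (f(s, P) = s - 13 = -13 + s)
z(D) = -13 + D
A(v) = v² (A(v) = v*v = v²)
(A(190 - 28) + z(-103)) - 256593 = ((190 - 28)² + (-13 - 103)) - 256593 = (162² - 116) - 256593 = (26244 - 116) - 256593 = 26128 - 256593 = -230465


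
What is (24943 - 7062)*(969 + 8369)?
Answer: 166972778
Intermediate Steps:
(24943 - 7062)*(969 + 8369) = 17881*9338 = 166972778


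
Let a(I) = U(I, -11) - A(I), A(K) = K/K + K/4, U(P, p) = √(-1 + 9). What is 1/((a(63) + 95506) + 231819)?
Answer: 5236932/1714091048161 - 32*√2/1714091048161 ≈ 3.0552e-6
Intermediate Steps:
U(P, p) = 2*√2 (U(P, p) = √8 = 2*√2)
A(K) = 1 + K/4 (A(K) = 1 + K*(¼) = 1 + K/4)
a(I) = -1 + 2*√2 - I/4 (a(I) = 2*√2 - (1 + I/4) = 2*√2 + (-1 - I/4) = -1 + 2*√2 - I/4)
1/((a(63) + 95506) + 231819) = 1/(((-1 + 2*√2 - ¼*63) + 95506) + 231819) = 1/(((-1 + 2*√2 - 63/4) + 95506) + 231819) = 1/(((-67/4 + 2*√2) + 95506) + 231819) = 1/((381957/4 + 2*√2) + 231819) = 1/(1309233/4 + 2*√2)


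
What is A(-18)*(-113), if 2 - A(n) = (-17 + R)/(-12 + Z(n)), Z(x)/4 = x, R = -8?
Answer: -16159/84 ≈ -192.37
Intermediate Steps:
Z(x) = 4*x
A(n) = 2 + 25/(-12 + 4*n) (A(n) = 2 - (-17 - 8)/(-12 + 4*n) = 2 - (-25)/(-12 + 4*n) = 2 + 25/(-12 + 4*n))
A(-18)*(-113) = ((1 + 8*(-18))/(4*(-3 - 18)))*(-113) = ((1/4)*(1 - 144)/(-21))*(-113) = ((1/4)*(-1/21)*(-143))*(-113) = (143/84)*(-113) = -16159/84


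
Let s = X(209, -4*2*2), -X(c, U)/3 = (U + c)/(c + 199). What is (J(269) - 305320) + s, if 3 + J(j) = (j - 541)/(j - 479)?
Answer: -4360014209/14280 ≈ -3.0532e+5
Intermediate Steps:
J(j) = -3 + (-541 + j)/(-479 + j) (J(j) = -3 + (j - 541)/(j - 479) = -3 + (-541 + j)/(-479 + j))
X(c, U) = -3*(U + c)/(199 + c) (X(c, U) = -3*(U + c)/(c + 199) = -3*(U + c)/(199 + c))
s = -193/136 (s = 3*(-(-4*2)*2 - 1*209)/(199 + 209) = 3*(-(-8)*2 - 209)/408 = 3*(1/408)*(-1*(-16) - 209) = 3*(1/408)*(16 - 209) = 3*(1/408)*(-193) = -193/136 ≈ -1.4191)
(J(269) - 305320) + s = (2*(448 - 1*269)/(-479 + 269) - 305320) - 193/136 = (2*(448 - 269)/(-210) - 305320) - 193/136 = (2*(-1/210)*179 - 305320) - 193/136 = (-179/105 - 305320) - 193/136 = -32058779/105 - 193/136 = -4360014209/14280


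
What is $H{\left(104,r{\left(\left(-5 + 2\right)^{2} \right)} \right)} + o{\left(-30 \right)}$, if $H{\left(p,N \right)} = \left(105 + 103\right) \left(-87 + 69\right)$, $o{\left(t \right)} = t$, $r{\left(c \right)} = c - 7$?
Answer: $-3774$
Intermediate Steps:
$r{\left(c \right)} = -7 + c$ ($r{\left(c \right)} = c - 7 = -7 + c$)
$H{\left(p,N \right)} = -3744$ ($H{\left(p,N \right)} = 208 \left(-18\right) = -3744$)
$H{\left(104,r{\left(\left(-5 + 2\right)^{2} \right)} \right)} + o{\left(-30 \right)} = -3744 - 30 = -3774$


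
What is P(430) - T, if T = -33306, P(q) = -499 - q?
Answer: 32377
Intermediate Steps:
P(430) - T = (-499 - 1*430) - 1*(-33306) = (-499 - 430) + 33306 = -929 + 33306 = 32377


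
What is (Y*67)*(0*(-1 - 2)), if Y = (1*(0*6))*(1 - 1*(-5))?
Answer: 0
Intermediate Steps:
Y = 0 (Y = (1*0)*(1 + 5) = 0*6 = 0)
(Y*67)*(0*(-1 - 2)) = (0*67)*(0*(-1 - 2)) = 0*(0*(-3)) = 0*0 = 0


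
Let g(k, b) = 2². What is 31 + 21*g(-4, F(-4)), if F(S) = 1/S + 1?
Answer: 115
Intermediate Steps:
F(S) = 1 + 1/S
g(k, b) = 4
31 + 21*g(-4, F(-4)) = 31 + 21*4 = 31 + 84 = 115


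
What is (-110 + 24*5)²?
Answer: 100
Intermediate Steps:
(-110 + 24*5)² = (-110 + 120)² = 10² = 100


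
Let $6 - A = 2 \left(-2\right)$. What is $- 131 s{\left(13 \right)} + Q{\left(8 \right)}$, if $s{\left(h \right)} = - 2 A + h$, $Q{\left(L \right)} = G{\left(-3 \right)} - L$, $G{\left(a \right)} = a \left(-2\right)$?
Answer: $915$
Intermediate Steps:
$G{\left(a \right)} = - 2 a$
$A = 10$ ($A = 6 - 2 \left(-2\right) = 6 - -4 = 6 + 4 = 10$)
$Q{\left(L \right)} = 6 - L$ ($Q{\left(L \right)} = \left(-2\right) \left(-3\right) - L = 6 - L$)
$s{\left(h \right)} = -20 + h$ ($s{\left(h \right)} = \left(-2\right) 10 + h = -20 + h$)
$- 131 s{\left(13 \right)} + Q{\left(8 \right)} = - 131 \left(-20 + 13\right) + \left(6 - 8\right) = \left(-131\right) \left(-7\right) + \left(6 - 8\right) = 917 - 2 = 915$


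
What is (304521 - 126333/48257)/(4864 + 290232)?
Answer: 3673785891/3560111918 ≈ 1.0319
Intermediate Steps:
(304521 - 126333/48257)/(4864 + 290232) = (304521 - 126333*1/48257)/295096 = (304521 - 126333/48257)*(1/295096) = (14695143564/48257)*(1/295096) = 3673785891/3560111918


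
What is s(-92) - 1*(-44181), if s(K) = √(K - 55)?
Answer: 44181 + 7*I*√3 ≈ 44181.0 + 12.124*I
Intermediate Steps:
s(K) = √(-55 + K)
s(-92) - 1*(-44181) = √(-55 - 92) - 1*(-44181) = √(-147) + 44181 = 7*I*√3 + 44181 = 44181 + 7*I*√3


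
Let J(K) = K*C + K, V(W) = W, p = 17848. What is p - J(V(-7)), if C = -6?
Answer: 17813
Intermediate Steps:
J(K) = -5*K (J(K) = K*(-6) + K = -6*K + K = -5*K)
p - J(V(-7)) = 17848 - (-5)*(-7) = 17848 - 1*35 = 17848 - 35 = 17813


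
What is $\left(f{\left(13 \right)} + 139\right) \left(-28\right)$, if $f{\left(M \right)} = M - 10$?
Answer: $-3976$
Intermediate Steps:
$f{\left(M \right)} = -10 + M$
$\left(f{\left(13 \right)} + 139\right) \left(-28\right) = \left(\left(-10 + 13\right) + 139\right) \left(-28\right) = \left(3 + 139\right) \left(-28\right) = 142 \left(-28\right) = -3976$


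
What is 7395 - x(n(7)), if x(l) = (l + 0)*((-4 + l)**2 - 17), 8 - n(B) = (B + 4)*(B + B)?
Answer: 3289913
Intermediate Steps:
n(B) = 8 - 2*B*(4 + B) (n(B) = 8 - (B + 4)*(B + B) = 8 - (4 + B)*2*B = 8 - 2*B*(4 + B))
x(l) = l*(-17 + (-4 + l)**2)
7395 - x(n(7)) = 7395 - (8 - 8*7 - 2*7**2)*(-17 + (-4 + (8 - 8*7 - 2*7**2))**2) = 7395 - (8 - 56 - 2*49)*(-17 + (-4 + (8 - 56 - 2*49))**2) = 7395 - (8 - 56 - 98)*(-17 + (-4 + (8 - 56 - 98))**2) = 7395 - (-146)*(-17 + (-4 - 146)**2) = 7395 - (-146)*(-17 + (-150)**2) = 7395 - (-146)*(-17 + 22500) = 7395 - (-146)*22483 = 7395 - 1*(-3282518) = 7395 + 3282518 = 3289913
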